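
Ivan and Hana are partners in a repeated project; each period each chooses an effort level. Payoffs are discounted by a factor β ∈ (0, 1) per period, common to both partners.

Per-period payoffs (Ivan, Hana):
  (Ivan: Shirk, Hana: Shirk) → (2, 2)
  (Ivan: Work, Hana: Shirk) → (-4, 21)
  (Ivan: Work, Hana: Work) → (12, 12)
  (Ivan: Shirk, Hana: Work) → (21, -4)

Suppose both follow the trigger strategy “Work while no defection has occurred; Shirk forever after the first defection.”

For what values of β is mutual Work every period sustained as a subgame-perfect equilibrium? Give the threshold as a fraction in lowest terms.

9/19

One-period gain from deviating is 21 − 12 = 9. The loss is 12 − 2 = 10 in every subsequent period, with present value 10·β/(1−β).
Deviation is unprofitable when 10·β/(1−β) ≥ 9, i.e. β/(1−β) ≥ 9/10.
Equivalently β ≥ 9/(9+10) = 9/19.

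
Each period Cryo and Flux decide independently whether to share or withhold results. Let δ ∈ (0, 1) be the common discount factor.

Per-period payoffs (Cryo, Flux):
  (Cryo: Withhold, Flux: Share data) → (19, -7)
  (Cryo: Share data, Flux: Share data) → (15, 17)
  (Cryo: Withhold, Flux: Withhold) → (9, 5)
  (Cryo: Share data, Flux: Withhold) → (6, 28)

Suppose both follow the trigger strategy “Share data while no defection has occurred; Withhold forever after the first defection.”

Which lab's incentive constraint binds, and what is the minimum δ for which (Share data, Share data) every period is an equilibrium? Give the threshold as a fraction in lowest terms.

Cryo: cooperation gives 15 each period; deviation gives 19 once then 9 forever.
  15/(1−δ) ≥ 19 + 9δ/(1−δ) ⇒ δ ≥ 4/10 = 2/5.
Flux: cooperation gives 17 each period; deviation gives 28 once then 5 forever.
  δ ≥ 11/23.
Both must hold, so the binding constraint is Flux's: δ ≥ 11/23.

Flux; δ ≥ 11/23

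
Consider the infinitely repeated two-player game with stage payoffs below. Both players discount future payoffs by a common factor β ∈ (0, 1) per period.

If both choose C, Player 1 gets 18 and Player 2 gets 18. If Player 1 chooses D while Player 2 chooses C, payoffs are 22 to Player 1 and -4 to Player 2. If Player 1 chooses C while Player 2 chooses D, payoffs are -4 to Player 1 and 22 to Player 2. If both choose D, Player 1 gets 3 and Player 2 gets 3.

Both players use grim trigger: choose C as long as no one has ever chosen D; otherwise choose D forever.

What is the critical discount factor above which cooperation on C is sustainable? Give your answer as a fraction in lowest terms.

Cooperation forever yields 18 each period: 18/(1−β).
Deviating yields 22 once, then 3 forever: 22 + 3β/(1−β).
No profitable deviation requires 18/(1−β) ≥ 22 + 3β/(1−β).
Multiplying by (1−β): 18 ≥ 22(1−β) + 3β = 22 − 19β.
So 19β ≥ 4, i.e. β ≥ 4/19.

4/19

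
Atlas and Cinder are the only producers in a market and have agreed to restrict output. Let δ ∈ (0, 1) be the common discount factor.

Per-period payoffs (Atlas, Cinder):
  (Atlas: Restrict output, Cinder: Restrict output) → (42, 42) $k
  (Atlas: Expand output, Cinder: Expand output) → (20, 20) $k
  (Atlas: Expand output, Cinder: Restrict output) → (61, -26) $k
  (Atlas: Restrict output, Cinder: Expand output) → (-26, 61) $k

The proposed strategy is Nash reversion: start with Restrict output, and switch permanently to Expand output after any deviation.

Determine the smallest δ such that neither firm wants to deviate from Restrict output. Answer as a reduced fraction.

19/41

One-period gain from deviating is 61 − 42 = 19. The loss is 42 − 20 = 22 in every subsequent period, with present value 22·δ/(1−δ).
Deviation is unprofitable when 22·δ/(1−δ) ≥ 19, i.e. δ/(1−δ) ≥ 19/22.
Equivalently δ ≥ 19/(19+22) = 19/41.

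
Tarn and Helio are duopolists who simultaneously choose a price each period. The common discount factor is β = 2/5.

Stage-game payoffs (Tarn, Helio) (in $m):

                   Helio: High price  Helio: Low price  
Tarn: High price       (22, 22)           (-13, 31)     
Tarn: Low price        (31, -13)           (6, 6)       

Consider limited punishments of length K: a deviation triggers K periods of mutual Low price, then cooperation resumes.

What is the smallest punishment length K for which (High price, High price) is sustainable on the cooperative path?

No profitable deviation requires (22−6)(β+…+β^K) ≥ 31−22, i.e. β+…+β^K ≥ 9/16 ≈ 0.5625.
With β = 2/5, the partial sums are K=1: 0.4000, K=2: 0.5600, K=3: 0.6240.
K = 3 is the first length at which the sum reaches 0.5625.

3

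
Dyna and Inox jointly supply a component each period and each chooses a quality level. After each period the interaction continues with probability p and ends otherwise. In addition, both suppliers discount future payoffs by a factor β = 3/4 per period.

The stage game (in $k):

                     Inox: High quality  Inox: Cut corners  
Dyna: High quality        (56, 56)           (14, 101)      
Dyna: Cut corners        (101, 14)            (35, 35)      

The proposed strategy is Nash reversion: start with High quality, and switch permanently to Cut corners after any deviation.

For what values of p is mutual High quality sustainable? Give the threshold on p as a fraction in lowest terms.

10/11

Expected continuation weight on next period's payoff is β·p = 3/4·p, which plays the role of the discount factor.
Cooperation requires 3/4·p ≥ (101−56)/(101−35) = 15/22, hence p ≥ 10/11.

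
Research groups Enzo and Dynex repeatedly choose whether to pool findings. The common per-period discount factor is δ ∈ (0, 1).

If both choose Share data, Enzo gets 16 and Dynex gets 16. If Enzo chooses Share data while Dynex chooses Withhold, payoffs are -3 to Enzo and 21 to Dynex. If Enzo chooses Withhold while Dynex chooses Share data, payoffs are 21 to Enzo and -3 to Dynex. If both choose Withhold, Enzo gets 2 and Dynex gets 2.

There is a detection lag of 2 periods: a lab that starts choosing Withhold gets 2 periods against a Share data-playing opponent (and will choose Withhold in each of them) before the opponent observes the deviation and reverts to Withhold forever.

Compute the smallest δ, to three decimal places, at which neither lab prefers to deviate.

Deviating for the 2 undetected periods gains 21−16 = 5 per period over cooperation, then loses 16−2 = 14 per period forever once punishment starts.
Gain: 5(1 + δ + … + δ^1); loss: 14·δ^2/(1−δ).
No profitable deviation ⇔ 5(1−δ^2) ≤ 14·δ^2, i.e. δ^2 ≥ 5/(5+14) = 5/19.
Hence δ ≥ (5/19)^(1/2) ≈ 0.513.

0.513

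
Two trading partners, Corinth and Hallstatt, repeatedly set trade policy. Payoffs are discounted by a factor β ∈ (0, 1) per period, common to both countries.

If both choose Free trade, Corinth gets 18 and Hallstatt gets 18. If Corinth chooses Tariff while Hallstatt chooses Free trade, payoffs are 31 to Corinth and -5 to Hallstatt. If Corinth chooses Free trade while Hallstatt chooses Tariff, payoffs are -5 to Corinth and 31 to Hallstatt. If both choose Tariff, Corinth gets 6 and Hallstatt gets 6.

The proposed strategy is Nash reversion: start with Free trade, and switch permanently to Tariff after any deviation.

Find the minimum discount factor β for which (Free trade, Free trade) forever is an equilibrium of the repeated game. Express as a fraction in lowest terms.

Under grim trigger the critical discount factor is (T−C)/(T−P) with T = 31, C = 18, P = 6.
β* = (31−18)/(31−6) = 13/25.

13/25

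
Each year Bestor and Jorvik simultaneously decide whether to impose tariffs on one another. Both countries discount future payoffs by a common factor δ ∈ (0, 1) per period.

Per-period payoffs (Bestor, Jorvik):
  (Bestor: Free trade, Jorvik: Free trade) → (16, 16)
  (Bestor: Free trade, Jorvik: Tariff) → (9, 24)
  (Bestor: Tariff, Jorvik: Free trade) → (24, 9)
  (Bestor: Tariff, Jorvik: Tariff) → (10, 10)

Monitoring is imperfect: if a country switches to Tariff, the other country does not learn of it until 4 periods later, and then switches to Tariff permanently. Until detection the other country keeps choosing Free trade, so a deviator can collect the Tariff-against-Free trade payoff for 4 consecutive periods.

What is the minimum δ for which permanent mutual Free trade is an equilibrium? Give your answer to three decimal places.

0.869

The best deviation is to choose Tariff for all 4 undetected periods, earning 24 each, then 10 forever once detected.
Deviation value: 24(1−δ^4)/(1−δ) + 10δ^4/(1−δ); cooperation value: 16/(1−δ).
IC: 16 ≥ 24(1−δ^4) + 10δ^4 = 24 − 14δ^4.
So δ^4 ≥ 8/14 = 4/7, giving δ ≥ (4/7)^(1/4) ≈ 0.869.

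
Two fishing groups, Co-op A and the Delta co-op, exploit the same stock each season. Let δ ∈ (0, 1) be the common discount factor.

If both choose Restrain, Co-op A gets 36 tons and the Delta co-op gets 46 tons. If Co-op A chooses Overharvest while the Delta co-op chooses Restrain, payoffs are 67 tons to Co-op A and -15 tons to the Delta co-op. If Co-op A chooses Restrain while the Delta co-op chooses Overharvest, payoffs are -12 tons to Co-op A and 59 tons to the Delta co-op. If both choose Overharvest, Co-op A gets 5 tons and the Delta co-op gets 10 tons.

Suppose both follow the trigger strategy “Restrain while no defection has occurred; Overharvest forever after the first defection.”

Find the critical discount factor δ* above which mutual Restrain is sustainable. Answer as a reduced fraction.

1/2

Co-op A's threshold: (67−36)/(67−5) = 1/2.
the Delta co-op's threshold: (59−46)/(59−10) = 13/49.
1/2 > 13/49, so Co-op A binds and δ* = 1/2.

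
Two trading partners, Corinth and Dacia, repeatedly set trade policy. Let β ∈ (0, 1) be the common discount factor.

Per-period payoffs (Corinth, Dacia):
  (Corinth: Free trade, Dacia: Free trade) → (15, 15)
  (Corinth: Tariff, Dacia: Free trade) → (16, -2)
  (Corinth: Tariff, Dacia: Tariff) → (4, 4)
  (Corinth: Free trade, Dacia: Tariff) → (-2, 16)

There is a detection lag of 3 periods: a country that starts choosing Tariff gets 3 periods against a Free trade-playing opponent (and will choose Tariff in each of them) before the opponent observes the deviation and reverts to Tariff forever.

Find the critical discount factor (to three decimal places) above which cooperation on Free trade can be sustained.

0.437

A deviator earns 16 for 3 periods, then 4 forever; cooperating earns 15 forever. Multiplying the IC by (1−β):
15 ≥ 16(1−β^3) + 4β^3, so 12·β^3 ≥ 1 and β^3 ≥ 1/12.
β ≥ (1/12)^(1/3) ≈ 0.437.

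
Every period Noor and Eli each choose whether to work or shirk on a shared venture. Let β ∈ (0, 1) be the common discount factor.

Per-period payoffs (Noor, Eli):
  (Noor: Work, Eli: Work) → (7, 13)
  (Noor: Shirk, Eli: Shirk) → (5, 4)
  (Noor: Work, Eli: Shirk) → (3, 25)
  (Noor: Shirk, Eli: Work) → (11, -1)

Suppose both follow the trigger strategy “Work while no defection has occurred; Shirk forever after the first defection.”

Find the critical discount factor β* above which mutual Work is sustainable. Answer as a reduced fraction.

For Noor: deviation gain 11−7 = 4, per-period punishment loss 7−5 = 2. IC gives β ≥ 4/6 = 2/3.
For Eli: gain 12, loss 9 per period, so β ≥ 12/21 = 4/7.
The tighter constraint is Noor's, so cooperation needs β ≥ 2/3.

2/3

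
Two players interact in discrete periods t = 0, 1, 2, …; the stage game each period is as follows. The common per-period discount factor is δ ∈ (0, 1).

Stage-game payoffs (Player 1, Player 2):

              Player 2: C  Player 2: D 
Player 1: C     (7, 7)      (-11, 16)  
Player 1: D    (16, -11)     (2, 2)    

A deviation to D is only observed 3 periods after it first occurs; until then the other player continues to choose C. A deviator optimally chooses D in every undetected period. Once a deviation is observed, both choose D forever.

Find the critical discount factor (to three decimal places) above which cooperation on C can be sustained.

Deviating for the 3 undetected periods gains 16−7 = 9 per period over cooperation, then loses 7−2 = 5 per period forever once punishment starts.
Gain: 9(1 + δ + … + δ^2); loss: 5·δ^3/(1−δ).
No profitable deviation ⇔ 9(1−δ^3) ≤ 5·δ^3, i.e. δ^3 ≥ 9/(9+5) = 9/14.
Hence δ ≥ (9/14)^(1/3) ≈ 0.863.

0.863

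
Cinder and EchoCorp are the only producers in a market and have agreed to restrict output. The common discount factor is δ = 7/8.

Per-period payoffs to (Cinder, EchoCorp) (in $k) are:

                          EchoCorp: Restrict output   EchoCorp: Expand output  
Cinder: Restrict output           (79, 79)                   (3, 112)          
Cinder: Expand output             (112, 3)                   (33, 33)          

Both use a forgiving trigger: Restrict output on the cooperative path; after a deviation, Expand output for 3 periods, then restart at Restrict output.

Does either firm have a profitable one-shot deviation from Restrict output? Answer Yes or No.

No

IC: δ+…+δ^3 ≥ (112−79)/(79−33) = 33/46.
At δ = 7/8: partial sum = 2.3105 ≥ 0.7174. Cooperation sustainable.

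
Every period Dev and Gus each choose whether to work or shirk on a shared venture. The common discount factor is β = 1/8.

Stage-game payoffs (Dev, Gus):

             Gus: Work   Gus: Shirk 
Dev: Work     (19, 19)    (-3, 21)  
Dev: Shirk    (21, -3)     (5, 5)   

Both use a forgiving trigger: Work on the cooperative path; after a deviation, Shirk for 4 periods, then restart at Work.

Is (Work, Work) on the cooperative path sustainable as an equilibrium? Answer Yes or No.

A one-shot deviation gives 21 now, then 5 for 4 periods, then back to 19.
Gain from deviating: (21−19) today; loss: (19−5) in each of the next 4 periods.
No-deviation condition: (19−5)(β+…+β^4) ≥ 21−19, i.e. β+…+β^4 ≥ 1/7.
At β = 1/8: β+…+β^4 = 0.1428 < 0.1429.
So cooperation is not sustainable.

No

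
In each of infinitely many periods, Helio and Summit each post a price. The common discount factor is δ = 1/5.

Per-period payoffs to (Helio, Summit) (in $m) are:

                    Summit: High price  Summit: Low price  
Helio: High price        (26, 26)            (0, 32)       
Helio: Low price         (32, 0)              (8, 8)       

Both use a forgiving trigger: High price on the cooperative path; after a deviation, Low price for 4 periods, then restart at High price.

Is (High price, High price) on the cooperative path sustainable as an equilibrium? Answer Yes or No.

IC: δ+…+δ^4 ≥ (32−26)/(26−8) = 1/3.
At δ = 1/5: partial sum = 0.2496 < 0.3333. Cooperation not sustainable.

No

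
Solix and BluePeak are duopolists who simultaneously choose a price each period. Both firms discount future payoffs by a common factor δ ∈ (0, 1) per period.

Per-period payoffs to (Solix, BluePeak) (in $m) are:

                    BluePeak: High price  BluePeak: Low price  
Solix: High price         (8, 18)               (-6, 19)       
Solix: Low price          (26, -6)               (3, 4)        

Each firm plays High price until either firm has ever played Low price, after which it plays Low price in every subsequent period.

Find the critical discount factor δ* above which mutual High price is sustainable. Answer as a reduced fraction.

18/23

Solix's threshold: (26−8)/(26−3) = 18/23.
BluePeak's threshold: (19−18)/(19−4) = 1/15.
18/23 > 1/15, so Solix binds and δ* = 18/23.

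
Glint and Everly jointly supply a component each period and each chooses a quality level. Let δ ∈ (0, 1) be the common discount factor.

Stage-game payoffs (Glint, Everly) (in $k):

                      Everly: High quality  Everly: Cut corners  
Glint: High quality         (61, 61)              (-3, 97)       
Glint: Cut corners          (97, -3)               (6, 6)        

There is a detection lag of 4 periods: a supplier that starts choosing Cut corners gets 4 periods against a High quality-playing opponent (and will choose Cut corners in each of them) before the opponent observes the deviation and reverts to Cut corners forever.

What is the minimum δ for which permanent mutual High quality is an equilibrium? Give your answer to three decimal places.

0.793

A deviator earns 97 for 4 periods, then 6 forever; cooperating earns 61 forever. Multiplying the IC by (1−δ):
61 ≥ 97(1−δ^4) + 6δ^4, so 91·δ^4 ≥ 36 and δ^4 ≥ 36/91.
δ ≥ (36/91)^(1/4) ≈ 0.793.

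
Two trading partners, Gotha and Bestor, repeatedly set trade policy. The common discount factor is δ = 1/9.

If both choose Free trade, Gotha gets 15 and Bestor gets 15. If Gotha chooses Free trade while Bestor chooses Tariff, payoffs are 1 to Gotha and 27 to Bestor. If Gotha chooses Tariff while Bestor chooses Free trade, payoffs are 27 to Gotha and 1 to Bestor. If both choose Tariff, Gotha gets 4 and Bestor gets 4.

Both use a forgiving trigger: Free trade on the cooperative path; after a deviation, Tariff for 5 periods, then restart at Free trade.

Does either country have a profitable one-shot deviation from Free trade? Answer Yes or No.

Yes

A one-shot deviation gives 27 now, then 4 for 5 periods, then back to 15.
Gain from deviating: (27−15) today; loss: (15−4) in each of the next 5 periods.
No-deviation condition: (15−4)(δ+…+δ^5) ≥ 27−15, i.e. δ+…+δ^5 ≥ 12/11.
At δ = 1/9: δ+…+δ^5 = 0.1250 < 1.0909.
So cooperation is not sustainable.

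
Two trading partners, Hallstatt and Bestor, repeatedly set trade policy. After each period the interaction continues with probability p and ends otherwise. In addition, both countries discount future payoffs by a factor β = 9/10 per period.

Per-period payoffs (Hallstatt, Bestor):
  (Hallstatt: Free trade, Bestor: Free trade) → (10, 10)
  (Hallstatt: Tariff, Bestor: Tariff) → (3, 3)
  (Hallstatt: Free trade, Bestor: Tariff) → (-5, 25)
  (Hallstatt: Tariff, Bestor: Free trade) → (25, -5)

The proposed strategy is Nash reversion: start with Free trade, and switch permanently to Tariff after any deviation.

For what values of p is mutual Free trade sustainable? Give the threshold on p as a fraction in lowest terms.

25/33

Expected continuation weight on next period's payoff is β·p = 9/10·p, which plays the role of the discount factor.
Cooperation requires 9/10·p ≥ (25−10)/(25−3) = 15/22, hence p ≥ 25/33.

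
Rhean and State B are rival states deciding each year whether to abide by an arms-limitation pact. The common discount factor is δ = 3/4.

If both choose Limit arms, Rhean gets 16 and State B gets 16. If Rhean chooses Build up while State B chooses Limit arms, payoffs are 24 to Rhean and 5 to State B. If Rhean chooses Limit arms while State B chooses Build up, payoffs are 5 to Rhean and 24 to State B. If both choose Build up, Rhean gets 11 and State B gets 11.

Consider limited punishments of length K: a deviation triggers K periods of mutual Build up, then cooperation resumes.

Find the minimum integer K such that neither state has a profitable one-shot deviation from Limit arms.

Need Σ_{k=1}^{K} δ^k ≥ (24−16)/(16−11) = 1.6000 at δ = 3/4.
At K = 2 the sum is 1.3125 < 1.6000; at K = 3 it is 1.7344 ≥ 1.6000.
So the minimum punishment length is K = 3.

3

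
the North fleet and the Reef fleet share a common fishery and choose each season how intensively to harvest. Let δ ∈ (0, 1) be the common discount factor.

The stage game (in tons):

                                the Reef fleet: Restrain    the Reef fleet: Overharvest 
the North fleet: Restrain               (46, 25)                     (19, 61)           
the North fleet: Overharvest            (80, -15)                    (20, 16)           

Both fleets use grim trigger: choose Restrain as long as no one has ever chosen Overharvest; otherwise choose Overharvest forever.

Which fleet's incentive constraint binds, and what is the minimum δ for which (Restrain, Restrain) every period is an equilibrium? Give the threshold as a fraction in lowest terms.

the North fleet's threshold: (80−46)/(80−20) = 17/30.
the Reef fleet's threshold: (61−25)/(61−16) = 4/5.
17/30 < 4/5, so the Reef fleet binds and δ* = 4/5.

the Reef fleet; δ ≥ 4/5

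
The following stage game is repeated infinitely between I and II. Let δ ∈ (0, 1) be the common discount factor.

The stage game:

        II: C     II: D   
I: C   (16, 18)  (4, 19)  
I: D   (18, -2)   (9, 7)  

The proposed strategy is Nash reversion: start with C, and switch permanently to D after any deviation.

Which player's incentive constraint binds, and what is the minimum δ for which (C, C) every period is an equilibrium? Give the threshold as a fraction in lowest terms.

I; δ ≥ 2/9

I: cooperation gives 16 each period; deviation gives 18 once then 9 forever.
  16/(1−δ) ≥ 18 + 9δ/(1−δ) ⇒ δ ≥ 2/9.
II: cooperation gives 18 each period; deviation gives 19 once then 7 forever.
  δ ≥ 1/12.
Both must hold, so the binding constraint is I's: δ ≥ 2/9.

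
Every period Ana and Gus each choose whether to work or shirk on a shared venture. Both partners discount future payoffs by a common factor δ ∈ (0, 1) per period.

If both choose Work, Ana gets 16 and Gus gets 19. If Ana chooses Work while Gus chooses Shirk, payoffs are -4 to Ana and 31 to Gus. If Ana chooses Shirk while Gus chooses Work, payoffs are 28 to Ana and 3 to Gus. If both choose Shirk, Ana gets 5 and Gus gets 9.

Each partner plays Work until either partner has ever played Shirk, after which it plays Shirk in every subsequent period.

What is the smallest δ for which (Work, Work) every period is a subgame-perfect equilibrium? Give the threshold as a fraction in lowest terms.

For Ana: deviation gain 28−16 = 12, per-period punishment loss 16−5 = 11. IC gives δ ≥ 12/23.
For Gus: gain 12, loss 10 per period, so δ ≥ 12/22 = 6/11.
The tighter constraint is Gus's, so cooperation needs δ ≥ 6/11.

6/11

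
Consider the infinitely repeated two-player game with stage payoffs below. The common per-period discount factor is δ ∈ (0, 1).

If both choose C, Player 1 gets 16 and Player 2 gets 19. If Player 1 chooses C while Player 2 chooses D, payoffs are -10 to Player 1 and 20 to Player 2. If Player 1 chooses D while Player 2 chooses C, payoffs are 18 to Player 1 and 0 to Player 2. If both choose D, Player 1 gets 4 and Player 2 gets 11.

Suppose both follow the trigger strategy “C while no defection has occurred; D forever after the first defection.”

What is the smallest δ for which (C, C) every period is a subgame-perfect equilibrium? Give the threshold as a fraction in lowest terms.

1/7

Player 1: cooperation gives 16 each period; deviation gives 18 once then 4 forever.
  16/(1−δ) ≥ 18 + 4δ/(1−δ) ⇒ δ ≥ 2/14 = 1/7.
Player 2: cooperation gives 19 each period; deviation gives 20 once then 11 forever.
  δ ≥ 1/9.
Both must hold, so the binding constraint is Player 1's: δ ≥ 1/7.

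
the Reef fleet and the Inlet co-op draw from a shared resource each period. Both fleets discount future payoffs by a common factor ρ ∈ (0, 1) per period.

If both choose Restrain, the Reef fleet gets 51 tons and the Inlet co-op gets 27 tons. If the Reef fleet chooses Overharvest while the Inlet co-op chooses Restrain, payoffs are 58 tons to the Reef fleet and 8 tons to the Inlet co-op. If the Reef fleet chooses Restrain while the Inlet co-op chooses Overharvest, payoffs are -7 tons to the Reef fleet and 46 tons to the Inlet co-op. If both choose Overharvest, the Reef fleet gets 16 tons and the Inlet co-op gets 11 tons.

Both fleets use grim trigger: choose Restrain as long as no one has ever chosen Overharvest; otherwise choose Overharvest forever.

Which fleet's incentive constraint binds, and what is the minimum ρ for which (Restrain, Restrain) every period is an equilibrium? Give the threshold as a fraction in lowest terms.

the Inlet co-op; ρ ≥ 19/35

the Reef fleet's threshold: (58−51)/(58−16) = 1/6.
the Inlet co-op's threshold: (46−27)/(46−11) = 19/35.
1/6 < 19/35, so the Inlet co-op binds and ρ* = 19/35.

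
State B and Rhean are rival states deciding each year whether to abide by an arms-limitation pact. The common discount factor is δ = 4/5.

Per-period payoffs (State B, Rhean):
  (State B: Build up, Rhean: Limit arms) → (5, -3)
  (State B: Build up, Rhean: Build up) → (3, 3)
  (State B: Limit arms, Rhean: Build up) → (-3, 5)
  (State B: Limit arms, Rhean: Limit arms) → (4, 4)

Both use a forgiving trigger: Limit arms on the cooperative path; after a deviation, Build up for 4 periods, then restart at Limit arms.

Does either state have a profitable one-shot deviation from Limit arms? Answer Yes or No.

IC: δ+…+δ^4 ≥ (5−4)/(4−3) = 1.
At δ = 4/5: partial sum = 2.3616 ≥ 1.0000. Cooperation sustainable.

No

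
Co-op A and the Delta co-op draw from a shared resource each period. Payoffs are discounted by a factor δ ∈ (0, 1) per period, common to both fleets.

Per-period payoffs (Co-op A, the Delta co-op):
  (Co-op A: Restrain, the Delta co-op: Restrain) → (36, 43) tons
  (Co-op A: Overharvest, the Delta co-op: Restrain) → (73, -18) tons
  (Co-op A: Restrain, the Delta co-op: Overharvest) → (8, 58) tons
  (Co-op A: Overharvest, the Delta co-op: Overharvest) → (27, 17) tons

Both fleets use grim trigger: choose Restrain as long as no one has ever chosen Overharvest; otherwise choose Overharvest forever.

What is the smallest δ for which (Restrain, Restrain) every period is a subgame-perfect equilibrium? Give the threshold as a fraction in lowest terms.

Co-op A's threshold: (73−36)/(73−27) = 37/46.
the Delta co-op's threshold: (58−43)/(58−17) = 15/41.
37/46 > 15/41, so Co-op A binds and δ* = 37/46.

37/46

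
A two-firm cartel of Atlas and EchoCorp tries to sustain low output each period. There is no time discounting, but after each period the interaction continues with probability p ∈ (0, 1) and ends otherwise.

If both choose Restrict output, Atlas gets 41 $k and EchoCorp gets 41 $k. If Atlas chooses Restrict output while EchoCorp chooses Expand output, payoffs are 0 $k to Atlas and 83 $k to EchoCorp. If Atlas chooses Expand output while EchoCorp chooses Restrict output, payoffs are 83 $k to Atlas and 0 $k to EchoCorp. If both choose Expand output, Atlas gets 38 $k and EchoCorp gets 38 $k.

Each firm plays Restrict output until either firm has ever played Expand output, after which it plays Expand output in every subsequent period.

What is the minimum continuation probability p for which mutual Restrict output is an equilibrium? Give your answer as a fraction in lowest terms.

14/15

With no time discounting, the continuation probability p plays the role of the discount factor.
Grim-trigger IC: 41/(1−p) ≥ 83 + 38p/(1−p) ⇒ p ≥ (83−41)/(83−38) = 14/15.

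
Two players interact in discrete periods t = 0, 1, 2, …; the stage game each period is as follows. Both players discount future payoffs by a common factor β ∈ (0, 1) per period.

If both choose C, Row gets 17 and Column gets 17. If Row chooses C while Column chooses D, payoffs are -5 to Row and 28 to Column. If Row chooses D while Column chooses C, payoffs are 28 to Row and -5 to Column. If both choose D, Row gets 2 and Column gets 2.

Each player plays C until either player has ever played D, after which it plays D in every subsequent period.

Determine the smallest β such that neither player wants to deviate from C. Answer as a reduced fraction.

11/26

Under grim trigger the critical discount factor is (T−C)/(T−P) with T = 28, C = 17, P = 2.
β* = (28−17)/(28−2) = 11/26.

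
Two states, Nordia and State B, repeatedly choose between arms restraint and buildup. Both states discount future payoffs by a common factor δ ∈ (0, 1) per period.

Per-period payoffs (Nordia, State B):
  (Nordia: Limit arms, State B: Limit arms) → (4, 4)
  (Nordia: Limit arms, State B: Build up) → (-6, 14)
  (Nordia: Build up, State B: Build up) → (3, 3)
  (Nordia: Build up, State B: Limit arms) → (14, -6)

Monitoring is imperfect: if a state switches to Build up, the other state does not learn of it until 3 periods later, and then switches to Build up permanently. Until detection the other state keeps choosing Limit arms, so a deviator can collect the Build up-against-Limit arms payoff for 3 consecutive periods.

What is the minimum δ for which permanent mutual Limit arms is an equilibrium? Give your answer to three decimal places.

0.969

The best deviation is to choose Build up for all 3 undetected periods, earning 14 each, then 3 forever once detected.
Deviation value: 14(1−δ^3)/(1−δ) + 3δ^3/(1−δ); cooperation value: 4/(1−δ).
IC: 4 ≥ 14(1−δ^3) + 3δ^3 = 14 − 11δ^3.
So δ^3 ≥ 10/11, giving δ ≥ (10/11)^(1/3) ≈ 0.969.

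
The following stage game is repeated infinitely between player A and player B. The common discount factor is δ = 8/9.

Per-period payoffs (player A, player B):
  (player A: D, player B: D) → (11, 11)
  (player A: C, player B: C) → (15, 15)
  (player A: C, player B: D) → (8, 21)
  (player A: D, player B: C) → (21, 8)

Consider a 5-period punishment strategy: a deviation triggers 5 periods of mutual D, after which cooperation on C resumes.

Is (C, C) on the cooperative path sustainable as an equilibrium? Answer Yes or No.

Yes

Comparing payoff streams over the 6 periods until play realigns: cooperate → 15(1+δ+…+δ^5); deviate → 21 + 11(δ+…+δ^5).
Cooperation is sustained iff (15−11)(δ+…+δ^5) ≥ 21−15.
δ+…+δ^5 = 8/9·(1−(8/9)^5)/(1−8/9) = 3.5606, and (21−15)/(15−11) = 1.5000.
3.5606 ≥ 1.5000, so cooperation is sustainable.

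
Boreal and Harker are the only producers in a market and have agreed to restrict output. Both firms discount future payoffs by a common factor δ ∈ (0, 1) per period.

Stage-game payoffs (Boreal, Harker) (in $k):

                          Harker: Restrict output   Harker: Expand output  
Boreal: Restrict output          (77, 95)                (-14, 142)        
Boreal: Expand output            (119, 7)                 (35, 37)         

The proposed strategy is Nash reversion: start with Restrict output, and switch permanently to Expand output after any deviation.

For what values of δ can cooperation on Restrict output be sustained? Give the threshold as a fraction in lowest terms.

1/2

For Boreal: deviation gain 119−77 = 42, per-period punishment loss 77−35 = 42. IC gives δ ≥ 42/84 = 1/2.
For Harker: gain 47, loss 58 per period, so δ ≥ 47/105.
The tighter constraint is Boreal's, so cooperation needs δ ≥ 1/2.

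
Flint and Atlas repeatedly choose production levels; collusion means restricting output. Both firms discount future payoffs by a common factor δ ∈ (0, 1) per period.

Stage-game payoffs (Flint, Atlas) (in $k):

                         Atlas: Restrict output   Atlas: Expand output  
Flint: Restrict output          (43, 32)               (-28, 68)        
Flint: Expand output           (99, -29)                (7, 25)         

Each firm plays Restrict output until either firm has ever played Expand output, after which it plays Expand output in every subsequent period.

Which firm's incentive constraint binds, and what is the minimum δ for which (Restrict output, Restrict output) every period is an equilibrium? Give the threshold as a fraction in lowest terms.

Atlas; δ ≥ 36/43

Flint's threshold: (99−43)/(99−7) = 14/23.
Atlas's threshold: (68−32)/(68−25) = 36/43.
14/23 < 36/43, so Atlas binds and δ* = 36/43.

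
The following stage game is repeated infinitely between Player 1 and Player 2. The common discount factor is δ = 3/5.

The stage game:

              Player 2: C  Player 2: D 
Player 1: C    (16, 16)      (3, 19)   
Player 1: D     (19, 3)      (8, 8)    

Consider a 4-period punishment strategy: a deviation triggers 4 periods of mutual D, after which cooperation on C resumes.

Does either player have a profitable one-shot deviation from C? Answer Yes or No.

No

Comparing payoff streams over the 5 periods until play realigns: cooperate → 16(1+δ+…+δ^4); deviate → 19 + 8(δ+…+δ^4).
Cooperation is sustained iff (16−8)(δ+…+δ^4) ≥ 19−16.
δ+…+δ^4 = 3/5·(1−(3/5)^4)/(1−3/5) = 1.3056, and (19−16)/(16−8) = 0.3750.
1.3056 ≥ 0.3750, so cooperation is sustainable.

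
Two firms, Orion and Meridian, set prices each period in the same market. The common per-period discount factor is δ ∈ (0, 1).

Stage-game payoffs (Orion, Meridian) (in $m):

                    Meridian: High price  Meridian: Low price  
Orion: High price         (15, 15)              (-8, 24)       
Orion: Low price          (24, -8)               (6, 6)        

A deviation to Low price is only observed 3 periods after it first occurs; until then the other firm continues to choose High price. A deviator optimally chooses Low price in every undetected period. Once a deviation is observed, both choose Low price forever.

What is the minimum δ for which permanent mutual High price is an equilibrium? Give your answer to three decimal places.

A deviator earns 24 for 3 periods, then 6 forever; cooperating earns 15 forever. Multiplying the IC by (1−δ):
15 ≥ 24(1−δ^3) + 6δ^3, so 18·δ^3 ≥ 9 and δ^3 ≥ 1/2.
δ ≥ (1/2)^(1/3) ≈ 0.794.

0.794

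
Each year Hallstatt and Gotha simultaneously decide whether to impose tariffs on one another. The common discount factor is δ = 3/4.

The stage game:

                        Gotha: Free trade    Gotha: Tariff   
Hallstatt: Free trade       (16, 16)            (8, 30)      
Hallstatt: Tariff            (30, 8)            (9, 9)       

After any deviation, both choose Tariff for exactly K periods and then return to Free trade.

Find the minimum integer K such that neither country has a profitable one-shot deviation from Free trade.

IC: δ(1−δ^K)/(1−δ) ≥ (30−16)/(16−9) = 2.
With δ = 3/4: need 1 − δ^K ≥ 2·(1−3/4)/(3/4), i.e. δ^K ≤ 0.3333.
Since (3/4)^3 = 0.4219 and (3/4)^4 = 0.3164, the smallest such K is 4.

4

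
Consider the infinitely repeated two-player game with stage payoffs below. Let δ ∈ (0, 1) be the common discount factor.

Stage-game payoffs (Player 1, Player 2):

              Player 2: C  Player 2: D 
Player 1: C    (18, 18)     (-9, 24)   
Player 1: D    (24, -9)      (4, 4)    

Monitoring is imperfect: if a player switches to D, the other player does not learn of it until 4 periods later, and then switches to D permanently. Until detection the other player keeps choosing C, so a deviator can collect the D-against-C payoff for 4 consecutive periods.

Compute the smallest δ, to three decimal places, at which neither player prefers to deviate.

The best deviation is to choose D for all 4 undetected periods, earning 24 each, then 4 forever once detected.
Deviation value: 24(1−δ^4)/(1−δ) + 4δ^4/(1−δ); cooperation value: 18/(1−δ).
IC: 18 ≥ 24(1−δ^4) + 4δ^4 = 24 − 20δ^4.
So δ^4 ≥ 6/20 = 3/10, giving δ ≥ (3/10)^(1/4) ≈ 0.740.

0.740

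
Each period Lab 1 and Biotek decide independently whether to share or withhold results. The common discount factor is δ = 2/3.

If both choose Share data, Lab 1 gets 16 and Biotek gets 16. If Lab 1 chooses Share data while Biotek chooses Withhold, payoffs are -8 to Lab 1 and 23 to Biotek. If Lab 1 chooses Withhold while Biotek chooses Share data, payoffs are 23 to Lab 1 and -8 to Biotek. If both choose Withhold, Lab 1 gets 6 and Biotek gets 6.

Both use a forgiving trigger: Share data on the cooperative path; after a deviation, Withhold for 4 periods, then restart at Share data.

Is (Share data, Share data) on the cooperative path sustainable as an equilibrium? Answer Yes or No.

A one-shot deviation gives 23 now, then 6 for 4 periods, then back to 16.
Gain from deviating: (23−16) today; loss: (16−6) in each of the next 4 periods.
No-deviation condition: (16−6)(δ+…+δ^4) ≥ 23−16, i.e. δ+…+δ^4 ≥ 7/10.
At δ = 2/3: δ+…+δ^4 = 1.6049 ≥ 0.7000.
So cooperation is sustainable.

Yes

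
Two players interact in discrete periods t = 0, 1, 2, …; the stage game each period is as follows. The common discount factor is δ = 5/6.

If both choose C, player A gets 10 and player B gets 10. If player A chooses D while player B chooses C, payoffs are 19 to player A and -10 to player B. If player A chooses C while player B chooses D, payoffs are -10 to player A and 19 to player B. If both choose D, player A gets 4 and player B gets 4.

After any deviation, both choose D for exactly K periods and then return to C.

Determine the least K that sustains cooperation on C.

2

Need Σ_{k=1}^{K} δ^k ≥ (19−10)/(10−4) = 1.5000 at δ = 5/6.
At K = 1 the sum is 0.8333 < 1.5000; at K = 2 it is 1.5278 ≥ 1.5000.
So the minimum punishment length is K = 2.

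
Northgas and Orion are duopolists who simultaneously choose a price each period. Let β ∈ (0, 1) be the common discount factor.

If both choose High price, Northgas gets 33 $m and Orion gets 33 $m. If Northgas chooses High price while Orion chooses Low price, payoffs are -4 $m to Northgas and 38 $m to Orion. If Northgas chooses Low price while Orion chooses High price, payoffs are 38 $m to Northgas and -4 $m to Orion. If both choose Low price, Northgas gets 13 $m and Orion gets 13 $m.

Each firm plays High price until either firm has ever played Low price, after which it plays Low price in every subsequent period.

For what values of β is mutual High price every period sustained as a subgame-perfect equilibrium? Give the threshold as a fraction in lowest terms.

One-period gain from deviating is 38 − 33 = 5. The loss is 33 − 13 = 20 in every subsequent period, with present value 20·β/(1−β).
Deviation is unprofitable when 20·β/(1−β) ≥ 5, i.e. β/(1−β) ≥ 1/4.
Equivalently β ≥ 5/(5+20) = 1/5.

1/5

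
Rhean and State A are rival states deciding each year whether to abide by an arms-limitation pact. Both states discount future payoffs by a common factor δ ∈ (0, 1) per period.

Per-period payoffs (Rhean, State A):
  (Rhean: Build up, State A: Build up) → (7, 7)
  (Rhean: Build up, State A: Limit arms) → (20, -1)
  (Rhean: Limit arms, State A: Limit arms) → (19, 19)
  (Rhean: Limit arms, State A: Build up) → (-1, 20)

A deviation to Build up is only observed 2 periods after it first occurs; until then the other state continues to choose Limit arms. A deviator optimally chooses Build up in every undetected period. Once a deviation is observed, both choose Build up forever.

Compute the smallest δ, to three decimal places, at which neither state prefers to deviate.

0.277

Deviating for the 2 undetected periods gains 20−19 = 1 per period over cooperation, then loses 19−7 = 12 per period forever once punishment starts.
Gain: 1(1 + δ + … + δ^1); loss: 12·δ^2/(1−δ).
No profitable deviation ⇔ 1(1−δ^2) ≤ 12·δ^2, i.e. δ^2 ≥ 1/(1+12) = 1/13.
Hence δ ≥ (1/13)^(1/2) ≈ 0.277.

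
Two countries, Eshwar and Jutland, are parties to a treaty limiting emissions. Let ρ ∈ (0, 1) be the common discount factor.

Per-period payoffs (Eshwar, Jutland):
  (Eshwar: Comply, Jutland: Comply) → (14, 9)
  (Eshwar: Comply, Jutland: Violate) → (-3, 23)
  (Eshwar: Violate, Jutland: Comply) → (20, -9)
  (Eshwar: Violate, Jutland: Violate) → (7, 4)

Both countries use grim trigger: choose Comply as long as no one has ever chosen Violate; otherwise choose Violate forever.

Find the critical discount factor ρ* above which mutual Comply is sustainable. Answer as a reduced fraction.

Eshwar: cooperation gives 14 each period; deviation gives 20 once then 7 forever.
  14/(1−ρ) ≥ 20 + 7ρ/(1−ρ) ⇒ ρ ≥ 6/13.
Jutland: cooperation gives 9 each period; deviation gives 23 once then 4 forever.
  ρ ≥ 14/19.
Both must hold, so the binding constraint is Jutland's: ρ ≥ 14/19.

14/19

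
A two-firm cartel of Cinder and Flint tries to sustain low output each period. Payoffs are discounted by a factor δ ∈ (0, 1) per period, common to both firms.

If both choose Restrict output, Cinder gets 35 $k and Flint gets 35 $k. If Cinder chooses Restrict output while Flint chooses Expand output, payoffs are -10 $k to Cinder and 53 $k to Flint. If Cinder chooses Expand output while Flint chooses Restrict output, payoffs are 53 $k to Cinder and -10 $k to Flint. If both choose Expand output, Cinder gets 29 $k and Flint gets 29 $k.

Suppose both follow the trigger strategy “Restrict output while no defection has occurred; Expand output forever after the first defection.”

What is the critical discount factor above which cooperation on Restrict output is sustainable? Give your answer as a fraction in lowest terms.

One-period gain from deviating is 53 − 35 = 18. The loss is 35 − 29 = 6 in every subsequent period, with present value 6·δ/(1−δ).
Deviation is unprofitable when 6·δ/(1−δ) ≥ 18, i.e. δ/(1−δ) ≥ 3.
Equivalently δ ≥ 18/(18+6) = 3/4.

3/4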